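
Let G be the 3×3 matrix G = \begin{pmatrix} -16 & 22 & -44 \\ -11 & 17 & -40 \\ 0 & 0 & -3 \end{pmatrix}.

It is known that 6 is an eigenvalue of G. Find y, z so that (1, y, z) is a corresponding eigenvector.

1, 0

We need (G - 6I)v = 0.
G - 6I = [[-22, 22, -44], [-11, 11, -40], [0, 0, -9]].
Row 1: (-22)·1 + (22)·y + (-44)·z = 0
Row 2: (-11)·1 + (11)·y + (-40)·z = 0
Row 3: (0)·1 + (0)·y + (-9)·z = 0
Solving gives y = 1, z = 0.
Check: G·(1, 1, 0) = (6, 6, 0) = 6·(1, 1, 0).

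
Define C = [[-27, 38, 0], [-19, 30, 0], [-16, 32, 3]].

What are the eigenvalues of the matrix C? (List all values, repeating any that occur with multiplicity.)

The characteristic polynomial is p(t) = det(tI - C).
Cofactor expansion gives p(t) = t^3 - 6t^2 - 79t + 264.
Since p(-8) = 0, t = -8 is a root.
Dividing by (t + 8) leaves t^2 - 14t + 33.
The quadratic factors as (t - 3)·(t - 11).
Eigenvalues: -8, 3, 11.

-8, 3, 11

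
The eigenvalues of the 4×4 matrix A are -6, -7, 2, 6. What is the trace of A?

trace(A) is the sum of the eigenvalues: (-6) + (-7) + (2) + (6) = -5.

-5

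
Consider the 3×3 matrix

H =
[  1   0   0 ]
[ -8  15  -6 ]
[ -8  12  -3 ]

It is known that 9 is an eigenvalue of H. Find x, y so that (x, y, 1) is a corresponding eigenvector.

We need (H - 9I)v = 0.
H - 9I = [[-8, 0, 0], [-8, 6, -6], [-8, 12, -12]].
Row 1: (-8)·x + (0)·y + (0)·1 = 0
Row 2: (-8)·x + (6)·y + (-6)·1 = 0
Row 3: (-8)·x + (12)·y + (-12)·1 = 0
Solving gives x = 0, y = 1.
Check: H·(0, 1, 1) = (0, 9, 9) = 9·(0, 1, 1).

0, 1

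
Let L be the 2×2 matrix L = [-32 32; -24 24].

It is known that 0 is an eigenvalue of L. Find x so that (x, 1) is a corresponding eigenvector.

We need (L)v = 0.
L = [[-32, 32], [-24, 24]].
Row 1: (-32)·x + (32)·1 = 0
Row 2: (-24)·x + (24)·1 = 0
Solving gives x = 1.
Check: L·(1, 1) = (0, 0) = 0·(1, 1).

1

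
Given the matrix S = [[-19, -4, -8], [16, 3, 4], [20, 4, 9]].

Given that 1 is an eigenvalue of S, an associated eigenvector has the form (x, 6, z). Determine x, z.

We need (S - 1I)v = 0.
S - 1I = [[-20, -4, -8], [16, 2, 4], [20, 4, 8]].
Row 1: (-20)·x + (-4)·6 + (-8)·z = 0
Row 2: (16)·x + (2)·6 + (4)·z = 0
Row 3: (20)·x + (4)·6 + (8)·z = 0
Solving gives x = 0, z = -3.
Check: S·(0, 6, -3) = (0, 6, -3) = 1·(0, 6, -3).

0, -3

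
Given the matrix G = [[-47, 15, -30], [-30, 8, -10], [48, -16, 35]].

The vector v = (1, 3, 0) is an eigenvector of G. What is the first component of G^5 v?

First find the eigenvalue: Gv = (-2, -6, 0) = -2·(1, 3, 0), so λ = -2.
Then G^5 v = λ^5·v = (-2)^5·(1, 3, 0) = -32·(1, 3, 0) = (-32, -96, 0).

-32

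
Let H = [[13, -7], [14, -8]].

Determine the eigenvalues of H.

-1, 6

det(H - sI) = (13 - s)(-8 - s) - (-7)·(14) = s^2 - 5s - 6.
This factors as (s + 1)·(s - 6) = 0.
Eigenvalues: -1, 6.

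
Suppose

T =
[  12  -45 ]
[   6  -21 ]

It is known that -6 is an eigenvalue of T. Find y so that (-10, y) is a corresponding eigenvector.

-4

We need (T + 6I)v = 0.
T + 6I = [[18, -45], [6, -15]].
Row 1: (18)·-10 + (-45)·y = 0
Row 2: (6)·-10 + (-15)·y = 0
Solving gives y = -4.
Check: T·(-10, -4) = (60, 24) = -6·(-10, -4).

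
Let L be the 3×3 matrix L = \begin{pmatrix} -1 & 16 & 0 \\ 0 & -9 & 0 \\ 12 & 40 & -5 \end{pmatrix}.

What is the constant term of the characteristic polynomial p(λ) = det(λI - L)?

45

p(0) = det(0·I − L) = det(−L) = (−1)^3·det(L).
det(L) = -45, so p(0) = 45.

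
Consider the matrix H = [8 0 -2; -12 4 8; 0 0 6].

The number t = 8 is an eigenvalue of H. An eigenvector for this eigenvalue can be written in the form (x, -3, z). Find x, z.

1, 0

We need (H - 8I)v = 0.
H - 8I = [[0, 0, -2], [-12, -4, 8], [0, 0, -2]].
Row 1: (0)·x + (0)·-3 + (-2)·z = 0
Row 2: (-12)·x + (-4)·-3 + (8)·z = 0
Row 3: (0)·x + (0)·-3 + (-2)·z = 0
Solving gives x = 1, z = 0.
Check: H·(1, -3, 0) = (8, -24, 0) = 8·(1, -3, 0).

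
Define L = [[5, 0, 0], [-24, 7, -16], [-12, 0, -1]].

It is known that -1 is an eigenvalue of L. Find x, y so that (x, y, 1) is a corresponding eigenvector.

0, 2

We need (L + 1I)v = 0.
L + 1I = [[6, 0, 0], [-24, 8, -16], [-12, 0, 0]].
Row 1: (6)·x + (0)·y + (0)·1 = 0
Row 2: (-24)·x + (8)·y + (-16)·1 = 0
Row 3: (-12)·x + (0)·y + (0)·1 = 0
Solving gives x = 0, y = 2.
Check: L·(0, 2, 1) = (0, -2, -1) = -1·(0, 2, 1).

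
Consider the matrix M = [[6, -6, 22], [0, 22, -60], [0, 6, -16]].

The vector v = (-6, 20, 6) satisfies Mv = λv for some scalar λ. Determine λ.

4

Compute Mv: M·(-6, 20, 6) = (-24, 80, 24).
Since Mv = λv, compare component 1: -24 = λ·-6, so λ = 4.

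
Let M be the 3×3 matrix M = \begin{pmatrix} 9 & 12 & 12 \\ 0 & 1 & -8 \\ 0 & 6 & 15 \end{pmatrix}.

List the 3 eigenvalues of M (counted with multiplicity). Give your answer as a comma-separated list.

Compute the characteristic polynomial p(t) = det(tI - M).
Cofactor expansion gives p(t) = t^3 - 25t^2 + 207t - 567.
Rational-root test: t = 9 gives p(9) = 0.
Factor out (t - 9): p(t) = (t - 9)·(t^2 - 16t + 63).
The quadratic factors as (t - 7)·(t - 9).
Eigenvalues: 7, 9, 9.

7, 9, 9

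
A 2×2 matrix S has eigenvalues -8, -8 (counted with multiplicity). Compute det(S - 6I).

196

If S has eigenvalues -8, -8, then S - 6I has eigenvalues -14, -14.
det(S - 6I) = (-14) · (-14) = 196.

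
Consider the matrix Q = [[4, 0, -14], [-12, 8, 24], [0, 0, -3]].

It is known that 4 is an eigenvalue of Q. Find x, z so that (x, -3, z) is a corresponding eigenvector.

We need (Q - 4I)v = 0.
Q - 4I = [[0, 0, -14], [-12, 4, 24], [0, 0, -7]].
Row 1: (0)·x + (0)·-3 + (-14)·z = 0
Row 2: (-12)·x + (4)·-3 + (24)·z = 0
Row 3: (0)·x + (0)·-3 + (-7)·z = 0
Solving gives x = -1, z = 0.
Check: Q·(-1, -3, 0) = (-4, -12, 0) = 4·(-1, -3, 0).

-1, 0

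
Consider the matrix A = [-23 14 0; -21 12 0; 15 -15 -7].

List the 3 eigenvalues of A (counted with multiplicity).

-9, -7, -2

Set up det(μI - A) = 0.
Cofactor expansion gives p(μ) = μ^3 + 18μ^2 + 95μ + 126.
Try μ = -7: p(-7) = 0, so -7 is a root.
Factor out (μ + 7): p(μ) = (μ + 7)·(μ^2 + 11μ + 18).
The quadratic factors as (μ + 9)·(μ + 2).
Eigenvalues: -9, -7, -2.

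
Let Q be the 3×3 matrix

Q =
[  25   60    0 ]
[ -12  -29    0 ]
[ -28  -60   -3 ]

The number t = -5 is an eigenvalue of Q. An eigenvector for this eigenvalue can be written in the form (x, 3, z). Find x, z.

We need (Q + 5I)v = 0.
Q + 5I = [[30, 60, 0], [-12, -24, 0], [-28, -60, 2]].
Row 1: (30)·x + (60)·3 + (0)·z = 0
Row 2: (-12)·x + (-24)·3 + (0)·z = 0
Row 3: (-28)·x + (-60)·3 + (2)·z = 0
Solving gives x = -6, z = 6.
Check: Q·(-6, 3, 6) = (30, -15, -30) = -5·(-6, 3, 6).

-6, 6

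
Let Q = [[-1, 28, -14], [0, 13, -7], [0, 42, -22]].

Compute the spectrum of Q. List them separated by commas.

The characteristic polynomial is p(λ) = det(λI - Q).
Expanding along the first row, p(λ) = λ^3 + 10λ^2 + 17λ + 8.
Try λ = -1: p(-1) = 0, so -1 is a root.
Factor out (λ + 1): p(λ) = (λ + 1)·(λ^2 + 9λ + 8).
The quadratic factors as (λ + 8)·(λ + 1).
Eigenvalues: -8, -1, -1.

-8, -1, -1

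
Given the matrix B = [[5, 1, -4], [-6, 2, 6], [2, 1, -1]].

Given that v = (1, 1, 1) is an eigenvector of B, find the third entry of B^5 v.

32

First find the eigenvalue: Bv = (2, 2, 2) = 2·(1, 1, 1), so λ = 2.
Then B^5 v = λ^5·v = 2^5·(1, 1, 1) = 32·(1, 1, 1) = (32, 32, 32).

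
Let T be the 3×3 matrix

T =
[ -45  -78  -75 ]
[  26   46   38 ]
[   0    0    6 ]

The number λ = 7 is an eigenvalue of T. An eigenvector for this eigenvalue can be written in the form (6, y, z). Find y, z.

-4, 0

We need (T - 7I)v = 0.
T - 7I = [[-52, -78, -75], [26, 39, 38], [0, 0, -1]].
Row 1: (-52)·6 + (-78)·y + (-75)·z = 0
Row 2: (26)·6 + (39)·y + (38)·z = 0
Row 3: (0)·6 + (0)·y + (-1)·z = 0
Solving gives y = -4, z = 0.
Check: T·(6, -4, 0) = (42, -28, 0) = 7·(6, -4, 0).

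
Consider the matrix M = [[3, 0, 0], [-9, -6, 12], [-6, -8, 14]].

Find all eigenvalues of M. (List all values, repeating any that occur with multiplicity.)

Compute the characteristic polynomial p(lambda) = det(lambda·I - M).
Expanding along the first row, p(lambda) = lambda^3 - 11·lambda^2 + 36·lambda - 36.
Try lambda = 2: p(2) = 0, so 2 is a root.
Factor out (lambda - 2): p(lambda) = (lambda - 2)·(lambda^2 - 9·lambda + 18).
The quadratic factors as (lambda - 3)·(lambda - 6).
Eigenvalues: 2, 3, 6.

2, 3, 6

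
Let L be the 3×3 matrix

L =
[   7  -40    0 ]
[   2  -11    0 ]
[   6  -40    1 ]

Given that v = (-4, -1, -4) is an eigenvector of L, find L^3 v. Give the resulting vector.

(108, 27, 108)

First find the eigenvalue: Lv = (12, 3, 12) = -3·(-4, -1, -4), so λ = -3.
Then L^3 v = λ^3·v = (-3)^3·(-4, -1, -4) = -27·(-4, -1, -4) = (108, 27, 108).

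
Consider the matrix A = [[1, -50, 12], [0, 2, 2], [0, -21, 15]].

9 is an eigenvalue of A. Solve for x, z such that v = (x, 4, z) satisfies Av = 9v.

-4, 14

We need (A - 9I)v = 0.
A - 9I = [[-8, -50, 12], [0, -7, 2], [0, -21, 6]].
Row 1: (-8)·x + (-50)·4 + (12)·z = 0
Row 2: (0)·x + (-7)·4 + (2)·z = 0
Row 3: (0)·x + (-21)·4 + (6)·z = 0
Solving gives x = -4, z = 14.
Check: A·(-4, 4, 14) = (-36, 36, 126) = 9·(-4, 4, 14).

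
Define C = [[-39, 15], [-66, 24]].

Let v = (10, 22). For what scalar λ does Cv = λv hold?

-6

Compute Cv: C·(10, 22) = (-60, -132).
Since Cv = λv, compare component 1: -60 = λ·10, so λ = -6.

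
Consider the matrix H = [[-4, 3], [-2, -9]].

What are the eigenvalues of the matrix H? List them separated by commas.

det(H - λI) = (-4 - λ)(-9 - λ) - (3)·(-2) = λ^2 + 13λ + 42.
This factors as (λ + 7)·(λ + 6) = 0.
Eigenvalues: -7, -6.

-7, -6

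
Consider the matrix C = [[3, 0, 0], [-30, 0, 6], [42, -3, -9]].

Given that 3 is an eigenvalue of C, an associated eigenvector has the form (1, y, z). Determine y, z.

We need (C - 3I)v = 0.
C - 3I = [[0, 0, 0], [-30, -3, 6], [42, -3, -12]].
Row 1: (0)·1 + (0)·y + (0)·z = 0
Row 2: (-30)·1 + (-3)·y + (6)·z = 0
Row 3: (42)·1 + (-3)·y + (-12)·z = 0
Solving gives y = -2, z = 4.
Check: C·(1, -2, 4) = (3, -6, 12) = 3·(1, -2, 4).

-2, 4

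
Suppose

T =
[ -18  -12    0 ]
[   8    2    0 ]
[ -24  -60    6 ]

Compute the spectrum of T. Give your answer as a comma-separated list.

-10, -6, 6

The characteristic polynomial is p(t) = det(tI - T).
Cofactor expansion gives p(t) = t^3 + 10t^2 - 36t - 360.
Rational-root test: t = -6 gives p(-6) = 0.
Factor out (t + 6): p(t) = (t + 6)·(t^2 + 4t - 60).
The quadratic factors as (t + 10)·(t - 6).
Eigenvalues: -10, -6, 6.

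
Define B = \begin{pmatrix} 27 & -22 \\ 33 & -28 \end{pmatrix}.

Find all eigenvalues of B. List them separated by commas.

det(B - λI) = (27 - λ)(-28 - λ) - (-22)·(33) = λ^2 + λ - 30.
This factors as (λ + 6)·(λ - 5) = 0.
Eigenvalues: -6, 5.

-6, 5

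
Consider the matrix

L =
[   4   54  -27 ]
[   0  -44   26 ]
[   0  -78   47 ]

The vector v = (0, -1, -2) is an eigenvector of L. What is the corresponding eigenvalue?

Compute Lv: L·(0, -1, -2) = (0, -8, -16).
Since Lv = λv, compare component 2: -8 = λ·-1, so λ = 8.

8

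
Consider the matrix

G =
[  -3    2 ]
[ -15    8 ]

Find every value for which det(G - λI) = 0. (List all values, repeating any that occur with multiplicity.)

det(G - λI) = (-3 - λ)(8 - λ) - (2)·(-15) = λ^2 - 5λ + 6.
This factors as (λ - 2)·(λ - 3) = 0.
Eigenvalues: 2, 3.

2, 3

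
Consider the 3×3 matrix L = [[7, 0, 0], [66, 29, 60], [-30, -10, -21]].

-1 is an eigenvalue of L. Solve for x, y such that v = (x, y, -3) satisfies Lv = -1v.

0, 6

We need (L + 1I)v = 0.
L + 1I = [[8, 0, 0], [66, 30, 60], [-30, -10, -20]].
Row 1: (8)·x + (0)·y + (0)·-3 = 0
Row 2: (66)·x + (30)·y + (60)·-3 = 0
Row 3: (-30)·x + (-10)·y + (-20)·-3 = 0
Solving gives x = 0, y = 6.
Check: L·(0, 6, -3) = (0, -6, 3) = -1·(0, 6, -3).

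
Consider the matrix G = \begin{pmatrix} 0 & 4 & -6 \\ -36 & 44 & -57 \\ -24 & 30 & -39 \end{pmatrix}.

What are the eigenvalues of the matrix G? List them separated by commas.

-1, 0, 6

The characteristic polynomial is p(λ) = det(λI - G).
Expanding along the first row, p(λ) = λ^3 - 5λ^2 - 6λ.
Since p(0) = 0, λ = 0 is a root.
Dividing by λ leaves λ^2 - 5λ - 6.
The quadratic factors as (λ + 1)·(λ - 6).
Eigenvalues: -1, 0, 6.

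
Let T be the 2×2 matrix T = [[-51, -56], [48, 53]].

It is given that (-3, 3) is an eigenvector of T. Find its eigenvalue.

5

Compute Tv: T·(-3, 3) = (-15, 15).
Since Tv = λv, compare component 1: -15 = λ·-3, so λ = 5.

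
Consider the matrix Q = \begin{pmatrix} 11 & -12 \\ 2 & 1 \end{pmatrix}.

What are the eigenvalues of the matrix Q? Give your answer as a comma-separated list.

det(Q - tI) = (11 - t)(1 - t) - (-12)·(2) = t^2 - 12t + 35.
This factors as (t - 5)·(t - 7) = 0.
Eigenvalues: 5, 7.

5, 7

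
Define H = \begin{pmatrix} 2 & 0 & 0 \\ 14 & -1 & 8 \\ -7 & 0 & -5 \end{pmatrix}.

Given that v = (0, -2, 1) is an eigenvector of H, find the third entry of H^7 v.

-78125

First find the eigenvalue: Hv = (0, 10, -5) = -5·(0, -2, 1), so λ = -5.
Then H^7 v = λ^7·v = (-5)^7·(0, -2, 1) = -78125·(0, -2, 1) = (0, 156250, -78125).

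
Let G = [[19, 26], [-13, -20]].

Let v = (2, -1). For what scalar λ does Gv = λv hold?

Compute Gv: G·(2, -1) = (12, -6).
Since Gv = λv, compare component 1: 12 = λ·2, so λ = 6.

6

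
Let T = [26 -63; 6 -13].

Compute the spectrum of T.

5, 8

det(T - rI) = (26 - r)(-13 - r) - (-63)·(6) = r^2 - 13r + 40.
This factors as (r - 5)·(r - 8) = 0.
Eigenvalues: 5, 8.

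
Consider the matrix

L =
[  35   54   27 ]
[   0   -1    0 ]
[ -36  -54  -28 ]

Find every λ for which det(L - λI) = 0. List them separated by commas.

-1, -1, 8

Compute the characteristic polynomial p(r) = det(rI - L).
Cofactor expansion gives p(r) = r^3 - 6r^2 - 15r - 8.
Try r = -1: p(-1) = 0, so -1 is a root.
Dividing by (r + 1) leaves r^2 - 7r - 8.
The quadratic factors as (r + 1)·(r - 8).
Eigenvalues: -1, -1, 8.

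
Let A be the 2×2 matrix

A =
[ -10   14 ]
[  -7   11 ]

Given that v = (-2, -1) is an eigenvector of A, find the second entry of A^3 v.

First find the eigenvalue: Av = (6, 3) = -3·(-2, -1), so λ = -3.
Then A^3 v = λ^3·v = (-3)^3·(-2, -1) = -27·(-2, -1) = (54, 27).

27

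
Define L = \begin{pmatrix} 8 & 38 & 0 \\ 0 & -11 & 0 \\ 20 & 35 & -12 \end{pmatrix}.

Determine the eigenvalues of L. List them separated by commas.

The characteristic polynomial is p(lambda) = det(lambda·I - L).
Expanding the 3×3 determinant: p(lambda) = lambda^3 + 15·lambda^2 - 52·lambda - 1056.
Try lambda = 8: p(8) = 0, so 8 is a root.
Dividing by (lambda - 8) leaves lambda^2 + 23·lambda + 132.
The quadratic factors as (lambda + 12)·(lambda + 11).
Eigenvalues: -12, -11, 8.

-12, -11, 8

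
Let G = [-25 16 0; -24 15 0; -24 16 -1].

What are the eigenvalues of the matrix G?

-9, -1, -1

Set up det(λI - G) = 0.
Expanding the 3×3 determinant: p(λ) = λ^3 + 11λ^2 + 19λ + 9.
Rational-root test: λ = -1 gives p(-1) = 0.
Factor out (λ + 1): p(λ) = (λ + 1)·(λ^2 + 10λ + 9).
The quadratic factors as (λ + 9)·(λ + 1).
Eigenvalues: -9, -1, -1.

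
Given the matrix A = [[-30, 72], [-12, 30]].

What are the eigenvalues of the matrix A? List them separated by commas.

-6, 6

det(A - tI) = (-30 - t)(30 - t) - (72)·(-12) = t^2 - 36.
This factors as (t + 6)·(t - 6) = 0.
Eigenvalues: -6, 6.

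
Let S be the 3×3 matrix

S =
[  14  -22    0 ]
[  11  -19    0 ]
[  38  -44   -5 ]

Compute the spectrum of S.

-8, -5, 3

Compute the characteristic polynomial p(r) = det(rI - S).
Expanding the 3×3 determinant: p(r) = r^3 + 10r^2 + r - 120.
Try r = 3: p(3) = 0, so 3 is a root.
Dividing by (r - 3) leaves r^2 + 13r + 40.
The quadratic factors as (r + 8)·(r + 5).
Eigenvalues: -8, -5, 3.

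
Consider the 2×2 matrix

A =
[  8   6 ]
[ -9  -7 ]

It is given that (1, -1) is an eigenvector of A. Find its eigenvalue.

Compute Av: A·(1, -1) = (2, -2).
Since Av = λv, compare component 1: 2 = λ·1, so λ = 2.

2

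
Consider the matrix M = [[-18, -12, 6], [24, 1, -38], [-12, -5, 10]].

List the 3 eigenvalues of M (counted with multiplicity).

Set up det(μI - M) = 0.
Expanding the 3×3 determinant: p(μ) = μ^3 + 7μ^2 - 18μ.
Rational-root test: μ = 0 gives p(0) = 0.
Factor out μ: p(μ) = μ·(μ^2 + 7μ - 18).
The quadratic factors as (μ + 9)·(μ - 2).
Eigenvalues: -9, 0, 2.

-9, 0, 2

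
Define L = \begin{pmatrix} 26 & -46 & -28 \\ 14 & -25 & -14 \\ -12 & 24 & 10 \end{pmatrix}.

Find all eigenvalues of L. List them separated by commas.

Set up det(sI - L) = 0.
Expanding the 3×3 determinant: p(s) = s^3 - 11s^2 + 4s + 60.
Since p(-2) = 0, s = -2 is a root.
Factor out (s + 2): p(s) = (s + 2)·(s^2 - 13s + 30).
The quadratic factors as (s - 3)·(s - 10).
Eigenvalues: -2, 3, 10.

-2, 3, 10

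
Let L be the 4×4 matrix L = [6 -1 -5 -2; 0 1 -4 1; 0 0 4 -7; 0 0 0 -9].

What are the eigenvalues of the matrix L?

L is upper triangular, so its eigenvalues are the diagonal entries.
Diagonal: 6, 1, 4, -9.

-9, 1, 4, 6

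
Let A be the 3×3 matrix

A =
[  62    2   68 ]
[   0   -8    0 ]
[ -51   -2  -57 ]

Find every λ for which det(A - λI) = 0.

The characteristic polynomial is p(s) = det(sI - A).
Cofactor expansion gives p(s) = s^3 + 3s^2 - 106s - 528.
Since p(-6) = 0, s = -6 is a root.
Factor out (s + 6): p(s) = (s + 6)·(s^2 - 3s - 88).
The quadratic factors as (s + 8)·(s - 11).
Eigenvalues: -8, -6, 11.

-8, -6, 11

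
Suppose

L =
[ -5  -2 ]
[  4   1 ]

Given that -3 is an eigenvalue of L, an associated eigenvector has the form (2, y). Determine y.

We need (L + 3I)v = 0.
L + 3I = [[-2, -2], [4, 4]].
Row 1: (-2)·2 + (-2)·y = 0
Row 2: (4)·2 + (4)·y = 0
Solving gives y = -2.
Check: L·(2, -2) = (-6, 6) = -3·(2, -2).

-2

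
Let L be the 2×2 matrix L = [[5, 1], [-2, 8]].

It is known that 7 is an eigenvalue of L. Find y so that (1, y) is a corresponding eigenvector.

2

We need (L - 7I)v = 0.
L - 7I = [[-2, 1], [-2, 1]].
Row 1: (-2)·1 + (1)·y = 0
Row 2: (-2)·1 + (1)·y = 0
Solving gives y = 2.
Check: L·(1, 2) = (7, 14) = 7·(1, 2).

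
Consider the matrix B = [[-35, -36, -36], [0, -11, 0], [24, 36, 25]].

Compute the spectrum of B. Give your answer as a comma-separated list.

The characteristic polynomial is p(r) = det(rI - B).
Expanding the 3×3 determinant: p(r) = r^3 + 21r^2 + 99r - 121.
Since p(1) = 0, r = 1 is a root.
Dividing by (r - 1) leaves r^2 + 22r + 121.
The quadratic factor is (r + 11)^2.
Eigenvalues: -11, -11, 1.

-11, -11, 1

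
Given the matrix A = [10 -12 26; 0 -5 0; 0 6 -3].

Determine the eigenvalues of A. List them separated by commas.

-5, -3, 10

Set up det(λI - A) = 0.
Cofactor expansion gives p(λ) = λ^3 - 2λ^2 - 65λ - 150.
Rational-root test: λ = -3 gives p(-3) = 0.
Factor out (λ + 3): p(λ) = (λ + 3)·(λ^2 - 5λ - 50).
The quadratic factors as (λ + 5)·(λ - 10).
Eigenvalues: -5, -3, 10.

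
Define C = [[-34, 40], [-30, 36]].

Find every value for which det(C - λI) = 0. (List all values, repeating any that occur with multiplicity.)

-4, 6

det(C - lambda·I) = (-34 - lambda)(36 - lambda) - (40)·(-30) = lambda^2 - 2·lambda - 24.
This factors as (lambda + 4)·(lambda - 6) = 0.
Eigenvalues: -4, 6.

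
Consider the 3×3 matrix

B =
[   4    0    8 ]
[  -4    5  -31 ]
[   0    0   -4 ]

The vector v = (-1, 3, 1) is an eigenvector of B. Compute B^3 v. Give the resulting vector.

First find the eigenvalue: Bv = (4, -12, -4) = -4·(-1, 3, 1), so λ = -4.
Then B^3 v = λ^3·v = (-4)^3·(-1, 3, 1) = -64·(-1, 3, 1) = (64, -192, -64).

(64, -192, -64)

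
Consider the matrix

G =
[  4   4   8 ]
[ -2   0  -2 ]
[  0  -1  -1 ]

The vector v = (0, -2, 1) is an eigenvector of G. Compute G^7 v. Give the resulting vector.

First find the eigenvalue: Gv = (0, -2, 1) = 1·(0, -2, 1), so λ = 1.
Then G^7 v = λ^7·v = 1^7·(0, -2, 1) = 1·(0, -2, 1) = (0, -2, 1).

(0, -2, 1)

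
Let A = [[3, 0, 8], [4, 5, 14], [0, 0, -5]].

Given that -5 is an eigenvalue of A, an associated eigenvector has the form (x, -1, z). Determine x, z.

We need (A + 5I)v = 0.
A + 5I = [[8, 0, 8], [4, 10, 14], [0, 0, 0]].
Row 1: (8)·x + (0)·-1 + (8)·z = 0
Row 2: (4)·x + (10)·-1 + (14)·z = 0
Row 3: (0)·x + (0)·-1 + (0)·z = 0
Solving gives x = -1, z = 1.
Check: A·(-1, -1, 1) = (5, 5, -5) = -5·(-1, -1, 1).

-1, 1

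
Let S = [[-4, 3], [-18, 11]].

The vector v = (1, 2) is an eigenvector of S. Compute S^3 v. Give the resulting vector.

(8, 16)

First find the eigenvalue: Sv = (2, 4) = 2·(1, 2), so λ = 2.
Then S^3 v = λ^3·v = 2^3·(1, 2) = 8·(1, 2) = (8, 16).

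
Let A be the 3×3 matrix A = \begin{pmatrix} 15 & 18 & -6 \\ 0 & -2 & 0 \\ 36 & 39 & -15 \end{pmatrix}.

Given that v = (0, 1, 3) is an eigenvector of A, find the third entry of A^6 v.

192

First find the eigenvalue: Av = (0, -2, -6) = -2·(0, 1, 3), so λ = -2.
Then A^6 v = λ^6·v = (-2)^6·(0, 1, 3) = 64·(0, 1, 3) = (0, 64, 192).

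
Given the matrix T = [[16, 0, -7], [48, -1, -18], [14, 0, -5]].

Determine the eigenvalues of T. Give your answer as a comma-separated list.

-1, 2, 9

Compute the characteristic polynomial p(λ) = det(λI - T).
Expanding the 3×3 determinant: p(λ) = λ^3 - 10λ^2 + 7λ + 18.
Try λ = 2: p(2) = 0, so 2 is a root.
Factor out (λ - 2): p(λ) = (λ - 2)·(λ^2 - 8λ - 9).
The quadratic factors as (λ + 1)·(λ - 9).
Eigenvalues: -1, 2, 9.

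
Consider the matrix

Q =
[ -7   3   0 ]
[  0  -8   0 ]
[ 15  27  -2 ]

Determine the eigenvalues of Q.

The characteristic polynomial is p(r) = det(rI - Q).
Expanding the 3×3 determinant: p(r) = r^3 + 17r^2 + 86r + 112.
Rational-root test: r = -8 gives p(-8) = 0.
Factor out (r + 8): p(r) = (r + 8)·(r^2 + 9r + 14).
The quadratic factors as (r + 7)·(r + 2).
Eigenvalues: -8, -7, -2.

-8, -7, -2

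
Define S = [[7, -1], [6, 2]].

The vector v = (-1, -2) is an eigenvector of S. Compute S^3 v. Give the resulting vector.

First find the eigenvalue: Sv = (-5, -10) = 5·(-1, -2), so λ = 5.
Then S^3 v = λ^3·v = 5^3·(-1, -2) = 125·(-1, -2) = (-125, -250).

(-125, -250)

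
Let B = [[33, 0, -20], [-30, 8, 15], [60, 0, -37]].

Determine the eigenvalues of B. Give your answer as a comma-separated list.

-7, 3, 8

Set up det(rI - B) = 0.
Expanding the 3×3 determinant: p(r) = r^3 - 4r^2 - 53r + 168.
Try r = 3: p(3) = 0, so 3 is a root.
Dividing by (r - 3) leaves r^2 - r - 56.
The quadratic factors as (r + 7)·(r - 8).
Eigenvalues: -7, 3, 8.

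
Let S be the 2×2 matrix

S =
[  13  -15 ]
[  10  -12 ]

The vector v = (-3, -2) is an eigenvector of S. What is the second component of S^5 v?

-486

First find the eigenvalue: Sv = (-9, -6) = 3·(-3, -2), so λ = 3.
Then S^5 v = λ^5·v = 3^5·(-3, -2) = 243·(-3, -2) = (-729, -486).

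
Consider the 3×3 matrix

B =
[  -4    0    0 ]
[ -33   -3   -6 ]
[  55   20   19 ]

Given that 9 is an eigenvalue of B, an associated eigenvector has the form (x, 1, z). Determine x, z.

0, -2

We need (B - 9I)v = 0.
B - 9I = [[-13, 0, 0], [-33, -12, -6], [55, 20, 10]].
Row 1: (-13)·x + (0)·1 + (0)·z = 0
Row 2: (-33)·x + (-12)·1 + (-6)·z = 0
Row 3: (55)·x + (20)·1 + (10)·z = 0
Solving gives x = 0, z = -2.
Check: B·(0, 1, -2) = (0, 9, -18) = 9·(0, 1, -2).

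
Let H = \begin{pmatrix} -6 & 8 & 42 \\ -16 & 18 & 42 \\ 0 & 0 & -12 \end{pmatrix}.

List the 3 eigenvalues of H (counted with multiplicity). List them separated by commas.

-12, 2, 10

Set up det(lambda·I - H) = 0.
Expanding along the first row, p(lambda) = lambda^3 - 124·lambda + 240.
Since p(2) = 0, lambda = 2 is a root.
Factor out (lambda - 2): p(lambda) = (lambda - 2)·(lambda^2 + 2·lambda - 120).
The quadratic factors as (lambda + 12)·(lambda - 10).
Eigenvalues: -12, 2, 10.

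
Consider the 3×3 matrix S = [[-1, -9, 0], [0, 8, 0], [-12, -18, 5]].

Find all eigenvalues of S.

-1, 5, 8

Compute the characteristic polynomial p(r) = det(rI - S).
Expanding the 3×3 determinant: p(r) = r^3 - 12r^2 + 27r + 40.
Since p(5) = 0, r = 5 is a root.
Dividing by (r - 5) leaves r^2 - 7r - 8.
The quadratic factors as (r + 1)·(r - 8).
Eigenvalues: -1, 5, 8.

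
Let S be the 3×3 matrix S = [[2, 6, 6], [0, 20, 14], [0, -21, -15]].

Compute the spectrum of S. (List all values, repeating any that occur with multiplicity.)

The characteristic polynomial is p(s) = det(sI - S).
Expanding the 3×3 determinant: p(s) = s^3 - 7s^2 + 4s + 12.
Rational-root test: s = 6 gives p(6) = 0.
Factor out (s - 6): p(s) = (s - 6)·(s^2 - s - 2).
The quadratic factors as (s + 1)·(s - 2).
Eigenvalues: -1, 2, 6.

-1, 2, 6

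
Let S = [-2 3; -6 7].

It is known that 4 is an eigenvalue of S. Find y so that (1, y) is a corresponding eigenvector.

We need (S - 4I)v = 0.
S - 4I = [[-6, 3], [-6, 3]].
Row 1: (-6)·1 + (3)·y = 0
Row 2: (-6)·1 + (3)·y = 0
Solving gives y = 2.
Check: S·(1, 2) = (4, 8) = 4·(1, 2).

2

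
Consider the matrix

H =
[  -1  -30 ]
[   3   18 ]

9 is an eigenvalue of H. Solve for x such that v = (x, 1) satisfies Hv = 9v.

-3

We need (H - 9I)v = 0.
H - 9I = [[-10, -30], [3, 9]].
Row 1: (-10)·x + (-30)·1 = 0
Row 2: (3)·x + (9)·1 = 0
Solving gives x = -3.
Check: H·(-3, 1) = (-27, 9) = 9·(-3, 1).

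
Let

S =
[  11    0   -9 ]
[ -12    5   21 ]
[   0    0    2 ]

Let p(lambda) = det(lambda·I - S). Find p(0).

p(0) = det(0·I − S) = det(−S) = (−1)^3·det(S).
det(S) = 110, so p(0) = -110.

-110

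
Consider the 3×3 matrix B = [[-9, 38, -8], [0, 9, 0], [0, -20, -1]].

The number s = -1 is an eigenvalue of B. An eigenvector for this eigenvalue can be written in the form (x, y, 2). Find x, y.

We need (B + 1I)v = 0.
B + 1I = [[-8, 38, -8], [0, 10, 0], [0, -20, 0]].
Row 1: (-8)·x + (38)·y + (-8)·2 = 0
Row 2: (0)·x + (10)·y + (0)·2 = 0
Row 3: (0)·x + (-20)·y + (0)·2 = 0
Solving gives x = -2, y = 0.
Check: B·(-2, 0, 2) = (2, 0, -2) = -1·(-2, 0, 2).

-2, 0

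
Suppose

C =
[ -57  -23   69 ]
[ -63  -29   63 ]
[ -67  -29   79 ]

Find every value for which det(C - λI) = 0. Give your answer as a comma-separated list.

-11, -8, 12

Compute the characteristic polynomial p(s) = det(sI - C).
Cofactor expansion gives p(s) = s^3 + 7s^2 - 140s - 1056.
Rational-root test: s = -8 gives p(-8) = 0.
Factor out (s + 8): p(s) = (s + 8)·(s^2 - s - 132).
The quadratic factors as (s + 11)·(s - 12).
Eigenvalues: -11, -8, 12.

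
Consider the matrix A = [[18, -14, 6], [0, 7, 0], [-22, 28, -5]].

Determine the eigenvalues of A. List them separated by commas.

The characteristic polynomial is p(s) = det(sI - A).
Expanding the 3×3 determinant: p(s) = s^3 - 20s^2 + 133s - 294.
Rational-root test: s = 6 gives p(6) = 0.
Factor out (s - 6): p(s) = (s - 6)·(s^2 - 14s + 49).
The quadratic factor is (s - 7)^2.
Eigenvalues: 6, 7, 7.

6, 7, 7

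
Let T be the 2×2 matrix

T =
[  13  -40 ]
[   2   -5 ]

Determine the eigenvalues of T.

det(T - λI) = (13 - λ)(-5 - λ) - (-40)·(2) = λ^2 - 8λ + 15.
This factors as (λ - 3)·(λ - 5) = 0.
Eigenvalues: 3, 5.

3, 5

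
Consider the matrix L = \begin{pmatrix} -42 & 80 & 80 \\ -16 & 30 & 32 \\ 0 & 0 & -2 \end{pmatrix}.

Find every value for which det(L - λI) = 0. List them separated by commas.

-10, -2, -2

Compute the characteristic polynomial p(t) = det(tI - L).
Expanding along the first row, p(t) = t^3 + 14t^2 + 44t + 40.
Try t = -10: p(-10) = 0, so -10 is a root.
Dividing by (t + 10) leaves t^2 + 4t + 4.
The quadratic factor is (t + 2)^2.
Eigenvalues: -10, -2, -2.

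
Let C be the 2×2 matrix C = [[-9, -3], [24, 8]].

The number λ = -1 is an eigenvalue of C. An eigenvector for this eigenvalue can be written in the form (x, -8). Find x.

We need (C + 1I)v = 0.
C + 1I = [[-8, -3], [24, 9]].
Row 1: (-8)·x + (-3)·-8 = 0
Row 2: (24)·x + (9)·-8 = 0
Solving gives x = 3.
Check: C·(3, -8) = (-3, 8) = -1·(3, -8).

3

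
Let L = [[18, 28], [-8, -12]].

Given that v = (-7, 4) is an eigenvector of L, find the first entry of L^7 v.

First find the eigenvalue: Lv = (-14, 8) = 2·(-7, 4), so λ = 2.
Then L^7 v = λ^7·v = 2^7·(-7, 4) = 128·(-7, 4) = (-896, 512).

-896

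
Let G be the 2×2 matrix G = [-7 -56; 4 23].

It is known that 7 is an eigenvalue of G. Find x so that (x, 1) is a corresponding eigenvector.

-4

We need (G - 7I)v = 0.
G - 7I = [[-14, -56], [4, 16]].
Row 1: (-14)·x + (-56)·1 = 0
Row 2: (4)·x + (16)·1 = 0
Solving gives x = -4.
Check: G·(-4, 1) = (-28, 7) = 7·(-4, 1).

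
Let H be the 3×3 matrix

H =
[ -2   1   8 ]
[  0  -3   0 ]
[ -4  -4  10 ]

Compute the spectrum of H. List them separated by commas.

Compute the characteristic polynomial p(μ) = det(μI - H).
Expanding the 3×3 determinant: p(μ) = μ^3 - 5μ^2 - 12μ + 36.
Rational-root test: μ = -3 gives p(-3) = 0.
Factor out (μ + 3): p(μ) = (μ + 3)·(μ^2 - 8μ + 12).
The quadratic factors as (μ - 2)·(μ - 6).
Eigenvalues: -3, 2, 6.

-3, 2, 6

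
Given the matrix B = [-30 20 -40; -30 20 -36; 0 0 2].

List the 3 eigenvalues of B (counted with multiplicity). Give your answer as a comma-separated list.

The characteristic polynomial is p(μ) = det(μI - B).
Expanding the 3×3 determinant: p(μ) = μ^3 + 8μ^2 - 20μ.
Try μ = 2: p(2) = 0, so 2 is a root.
Dividing by (μ - 2) leaves μ^2 + 10μ.
The quadratic factors as (μ + 10)·μ.
Eigenvalues: -10, 0, 2.

-10, 0, 2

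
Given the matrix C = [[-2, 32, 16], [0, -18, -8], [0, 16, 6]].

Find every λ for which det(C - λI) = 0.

-10, -2, -2

The characteristic polynomial is p(λ) = det(λI - C).
Expanding the 3×3 determinant: p(λ) = λ^3 + 14λ^2 + 44λ + 40.
Try λ = -2: p(-2) = 0, so -2 is a root.
Factor out (λ + 2): p(λ) = (λ + 2)·(λ^2 + 12λ + 20).
The quadratic factors as (λ + 10)·(λ + 2).
Eigenvalues: -10, -2, -2.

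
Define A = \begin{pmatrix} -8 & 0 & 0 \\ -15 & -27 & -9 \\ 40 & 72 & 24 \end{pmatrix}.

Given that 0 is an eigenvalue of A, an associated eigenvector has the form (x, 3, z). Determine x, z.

0, -9

We need (A)v = 0.
A = [[-8, 0, 0], [-15, -27, -9], [40, 72, 24]].
Row 1: (-8)·x + (0)·3 + (0)·z = 0
Row 2: (-15)·x + (-27)·3 + (-9)·z = 0
Row 3: (40)·x + (72)·3 + (24)·z = 0
Solving gives x = 0, z = -9.
Check: A·(0, 3, -9) = (0, 0, 0) = 0·(0, 3, -9).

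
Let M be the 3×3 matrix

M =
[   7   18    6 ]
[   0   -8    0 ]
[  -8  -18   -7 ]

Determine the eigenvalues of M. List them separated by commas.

-8, -1, 1

Compute the characteristic polynomial p(μ) = det(μI - M).
Cofactor expansion gives p(μ) = μ^3 + 8μ^2 - μ - 8.
Since p(-1) = 0, μ = -1 is a root.
Factor out (μ + 1): p(μ) = (μ + 1)·(μ^2 + 7μ - 8).
The quadratic factors as (μ + 8)·(μ - 1).
Eigenvalues: -8, -1, 1.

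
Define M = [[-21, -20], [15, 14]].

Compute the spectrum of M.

-6, -1

det(M - sI) = (-21 - s)(14 - s) - (-20)·(15) = s^2 + 7s + 6.
This factors as (s + 6)·(s + 1) = 0.
Eigenvalues: -6, -1.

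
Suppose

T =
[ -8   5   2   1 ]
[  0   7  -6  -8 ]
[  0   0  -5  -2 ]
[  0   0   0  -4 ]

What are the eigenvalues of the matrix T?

T is upper triangular, so its eigenvalues are the diagonal entries.
Diagonal: -8, 7, -5, -4.

-8, -5, -4, 7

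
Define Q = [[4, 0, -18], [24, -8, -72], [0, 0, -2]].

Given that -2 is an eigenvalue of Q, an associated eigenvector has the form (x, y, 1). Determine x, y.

We need (Q + 2I)v = 0.
Q + 2I = [[6, 0, -18], [24, -6, -72], [0, 0, 0]].
Row 1: (6)·x + (0)·y + (-18)·1 = 0
Row 2: (24)·x + (-6)·y + (-72)·1 = 0
Row 3: (0)·x + (0)·y + (0)·1 = 0
Solving gives x = 3, y = 0.
Check: Q·(3, 0, 1) = (-6, 0, -2) = -2·(3, 0, 1).

3, 0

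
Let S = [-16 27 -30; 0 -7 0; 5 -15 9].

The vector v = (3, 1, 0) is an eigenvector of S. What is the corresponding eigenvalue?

Compute Sv: S·(3, 1, 0) = (-21, -7, 0).
Since Sv = λv, compare component 1: -21 = λ·3, so λ = -7.

-7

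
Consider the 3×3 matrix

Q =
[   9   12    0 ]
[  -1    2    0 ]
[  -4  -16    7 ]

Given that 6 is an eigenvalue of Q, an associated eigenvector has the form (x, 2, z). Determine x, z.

-8, 0

We need (Q - 6I)v = 0.
Q - 6I = [[3, 12, 0], [-1, -4, 0], [-4, -16, 1]].
Row 1: (3)·x + (12)·2 + (0)·z = 0
Row 2: (-1)·x + (-4)·2 + (0)·z = 0
Row 3: (-4)·x + (-16)·2 + (1)·z = 0
Solving gives x = -8, z = 0.
Check: Q·(-8, 2, 0) = (-48, 12, 0) = 6·(-8, 2, 0).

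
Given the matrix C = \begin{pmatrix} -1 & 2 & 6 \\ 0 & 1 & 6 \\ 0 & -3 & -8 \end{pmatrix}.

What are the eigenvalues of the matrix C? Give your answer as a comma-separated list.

-5, -2, -1

Set up det(λI - C) = 0.
Expanding the 3×3 determinant: p(λ) = λ^3 + 8λ^2 + 17λ + 10.
Try λ = -2: p(-2) = 0, so -2 is a root.
Dividing by (λ + 2) leaves λ^2 + 6λ + 5.
The quadratic factors as (λ + 5)·(λ + 1).
Eigenvalues: -5, -2, -1.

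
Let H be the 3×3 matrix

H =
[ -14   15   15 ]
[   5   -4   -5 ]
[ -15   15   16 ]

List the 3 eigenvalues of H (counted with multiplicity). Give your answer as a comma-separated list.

The characteristic polynomial is p(λ) = det(λI - H).
Cofactor expansion gives p(λ) = λ^3 + 2λ^2 - 7λ + 4.
Try λ = 1: p(1) = 0, so 1 is a root.
Dividing by (λ - 1) leaves λ^2 + 3λ - 4.
The quadratic factors as (λ + 4)·(λ - 1).
Eigenvalues: -4, 1, 1.

-4, 1, 1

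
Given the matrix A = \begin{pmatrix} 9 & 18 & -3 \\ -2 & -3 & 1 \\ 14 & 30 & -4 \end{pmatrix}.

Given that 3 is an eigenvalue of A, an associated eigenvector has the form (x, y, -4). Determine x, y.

-2, 0

We need (A - 3I)v = 0.
A - 3I = [[6, 18, -3], [-2, -6, 1], [14, 30, -7]].
Row 1: (6)·x + (18)·y + (-3)·-4 = 0
Row 2: (-2)·x + (-6)·y + (1)·-4 = 0
Row 3: (14)·x + (30)·y + (-7)·-4 = 0
Solving gives x = -2, y = 0.
Check: A·(-2, 0, -4) = (-6, 0, -12) = 3·(-2, 0, -4).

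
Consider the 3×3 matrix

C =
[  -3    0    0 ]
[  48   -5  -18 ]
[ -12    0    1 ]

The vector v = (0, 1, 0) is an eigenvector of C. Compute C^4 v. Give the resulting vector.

First find the eigenvalue: Cv = (0, -5, 0) = -5·(0, 1, 0), so λ = -5.
Then C^4 v = λ^4·v = (-5)^4·(0, 1, 0) = 625·(0, 1, 0) = (0, 625, 0).

(0, 625, 0)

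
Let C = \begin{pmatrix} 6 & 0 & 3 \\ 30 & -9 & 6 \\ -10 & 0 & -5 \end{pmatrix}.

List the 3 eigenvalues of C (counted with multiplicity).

Compute the characteristic polynomial p(λ) = det(λI - C).
Expanding along the first row, p(λ) = λ^3 + 8λ^2 - 9λ.
Since p(0) = 0, λ = 0 is a root.
Dividing by λ leaves λ^2 + 8λ - 9.
The quadratic factors as (λ + 9)·(λ - 1).
Eigenvalues: -9, 0, 1.

-9, 0, 1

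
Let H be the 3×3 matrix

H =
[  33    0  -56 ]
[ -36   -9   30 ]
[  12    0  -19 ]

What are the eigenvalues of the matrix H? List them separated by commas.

-9, 5, 9

The characteristic polynomial is p(lambda) = det(lambda·I - H).
Cofactor expansion gives p(lambda) = lambda^3 - 5·lambda^2 - 81·lambda + 405.
Since p(5) = 0, lambda = 5 is a root.
Dividing by (lambda - 5) leaves lambda^2 - 81.
The quadratic factors as (lambda + 9)·(lambda - 9).
Eigenvalues: -9, 5, 9.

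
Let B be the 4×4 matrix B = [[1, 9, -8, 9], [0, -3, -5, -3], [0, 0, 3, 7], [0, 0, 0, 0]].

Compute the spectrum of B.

B is upper triangular, so its eigenvalues are the diagonal entries.
Diagonal: 1, -3, 3, 0.

-3, 0, 1, 3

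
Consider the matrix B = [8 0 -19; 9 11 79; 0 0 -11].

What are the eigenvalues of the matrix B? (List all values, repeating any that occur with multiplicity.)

Compute the characteristic polynomial p(t) = det(tI - B).
Expanding along the first row, p(t) = t^3 - 8t^2 - 121t + 968.
Since p(11) = 0, t = 11 is a root.
Dividing by (t - 11) leaves t^2 + 3t - 88.
The quadratic factors as (t + 11)·(t - 8).
Eigenvalues: -11, 8, 11.

-11, 8, 11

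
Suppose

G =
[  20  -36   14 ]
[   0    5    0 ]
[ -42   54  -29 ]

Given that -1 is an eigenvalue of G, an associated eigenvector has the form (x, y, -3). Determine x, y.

2, 0

We need (G + 1I)v = 0.
G + 1I = [[21, -36, 14], [0, 6, 0], [-42, 54, -28]].
Row 1: (21)·x + (-36)·y + (14)·-3 = 0
Row 2: (0)·x + (6)·y + (0)·-3 = 0
Row 3: (-42)·x + (54)·y + (-28)·-3 = 0
Solving gives x = 2, y = 0.
Check: G·(2, 0, -3) = (-2, 0, 3) = -1·(2, 0, -3).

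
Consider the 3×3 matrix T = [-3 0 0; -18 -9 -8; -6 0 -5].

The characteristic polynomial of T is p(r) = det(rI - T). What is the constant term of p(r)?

135

p(r) = r^3 + 17r^2 + 87r + 135.
The constant term is 135.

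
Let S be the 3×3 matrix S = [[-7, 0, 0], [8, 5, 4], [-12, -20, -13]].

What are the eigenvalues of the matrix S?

-7, -5, -3

The characteristic polynomial is p(μ) = det(μI - S).
Expanding along the first row, p(μ) = μ^3 + 15μ^2 + 71μ + 105.
Since p(-5) = 0, μ = -5 is a root.
Dividing by (μ + 5) leaves μ^2 + 10μ + 21.
The quadratic factors as (μ + 7)·(μ + 3).
Eigenvalues: -7, -5, -3.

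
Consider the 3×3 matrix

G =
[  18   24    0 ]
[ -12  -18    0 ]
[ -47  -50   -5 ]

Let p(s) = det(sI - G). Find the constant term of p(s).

-180

p(s) = s^3 + 5s^2 - 36s - 180.
The constant term is -180.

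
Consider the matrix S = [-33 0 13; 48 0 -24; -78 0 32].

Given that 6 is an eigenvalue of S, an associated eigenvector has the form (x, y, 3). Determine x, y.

1, -4

We need (S - 6I)v = 0.
S - 6I = [[-39, 0, 13], [48, -6, -24], [-78, 0, 26]].
Row 1: (-39)·x + (0)·y + (13)·3 = 0
Row 2: (48)·x + (-6)·y + (-24)·3 = 0
Row 3: (-78)·x + (0)·y + (26)·3 = 0
Solving gives x = 1, y = -4.
Check: S·(1, -4, 3) = (6, -24, 18) = 6·(1, -4, 3).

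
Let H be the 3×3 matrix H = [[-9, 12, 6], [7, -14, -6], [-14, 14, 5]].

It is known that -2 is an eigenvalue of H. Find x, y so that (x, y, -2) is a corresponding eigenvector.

0, 1

We need (H + 2I)v = 0.
H + 2I = [[-7, 12, 6], [7, -12, -6], [-14, 14, 7]].
Row 1: (-7)·x + (12)·y + (6)·-2 = 0
Row 2: (7)·x + (-12)·y + (-6)·-2 = 0
Row 3: (-14)·x + (14)·y + (7)·-2 = 0
Solving gives x = 0, y = 1.
Check: H·(0, 1, -2) = (0, -2, 4) = -2·(0, 1, -2).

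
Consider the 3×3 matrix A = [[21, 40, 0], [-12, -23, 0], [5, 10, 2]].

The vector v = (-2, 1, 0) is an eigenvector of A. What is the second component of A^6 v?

1

First find the eigenvalue: Av = (-2, 1, 0) = 1·(-2, 1, 0), so λ = 1.
Then A^6 v = λ^6·v = 1^6·(-2, 1, 0) = 1·(-2, 1, 0) = (-2, 1, 0).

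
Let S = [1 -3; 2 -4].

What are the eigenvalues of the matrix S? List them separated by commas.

-2, -1

det(S - lambda·I) = (1 - lambda)(-4 - lambda) - (-3)·(2) = lambda^2 + 3·lambda + 2.
This factors as (lambda + 2)·(lambda + 1) = 0.
Eigenvalues: -2, -1.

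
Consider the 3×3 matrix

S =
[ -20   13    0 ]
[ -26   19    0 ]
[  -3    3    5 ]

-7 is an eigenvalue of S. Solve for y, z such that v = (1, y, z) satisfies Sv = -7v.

We need (S + 7I)v = 0.
S + 7I = [[-13, 13, 0], [-26, 26, 0], [-3, 3, 12]].
Row 1: (-13)·1 + (13)·y + (0)·z = 0
Row 2: (-26)·1 + (26)·y + (0)·z = 0
Row 3: (-3)·1 + (3)·y + (12)·z = 0
Solving gives y = 1, z = 0.
Check: S·(1, 1, 0) = (-7, -7, 0) = -7·(1, 1, 0).

1, 0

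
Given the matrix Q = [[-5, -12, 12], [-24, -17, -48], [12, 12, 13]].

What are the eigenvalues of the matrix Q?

-11, -5, 7

The characteristic polynomial is p(t) = det(tI - Q).
Expanding the 3×3 determinant: p(t) = t^3 + 9t^2 - 57t - 385.
Try t = -11: p(-11) = 0, so -11 is a root.
Factor out (t + 11): p(t) = (t + 11)·(t^2 - 2t - 35).
The quadratic factors as (t + 5)·(t - 7).
Eigenvalues: -11, -5, 7.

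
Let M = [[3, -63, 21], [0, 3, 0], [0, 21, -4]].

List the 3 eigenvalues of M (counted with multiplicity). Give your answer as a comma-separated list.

The characteristic polynomial is p(s) = det(sI - M).
Expanding along the first row, p(s) = s^3 - 2s^2 - 15s + 36.
Rational-root test: s = -4 gives p(-4) = 0.
Dividing by (s + 4) leaves s^2 - 6s + 9.
The quadratic factor is (s - 3)^2.
Eigenvalues: -4, 3, 3.

-4, 3, 3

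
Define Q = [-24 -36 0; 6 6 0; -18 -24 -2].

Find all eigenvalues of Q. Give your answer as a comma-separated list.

The characteristic polynomial is p(μ) = det(μI - Q).
Expanding along the first row, p(μ) = μ^3 + 20μ^2 + 108μ + 144.
Rational-root test: μ = -2 gives p(-2) = 0.
Factor out (μ + 2): p(μ) = (μ + 2)·(μ^2 + 18μ + 72).
The quadratic factors as (μ + 12)·(μ + 6).
Eigenvalues: -12, -6, -2.

-12, -6, -2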